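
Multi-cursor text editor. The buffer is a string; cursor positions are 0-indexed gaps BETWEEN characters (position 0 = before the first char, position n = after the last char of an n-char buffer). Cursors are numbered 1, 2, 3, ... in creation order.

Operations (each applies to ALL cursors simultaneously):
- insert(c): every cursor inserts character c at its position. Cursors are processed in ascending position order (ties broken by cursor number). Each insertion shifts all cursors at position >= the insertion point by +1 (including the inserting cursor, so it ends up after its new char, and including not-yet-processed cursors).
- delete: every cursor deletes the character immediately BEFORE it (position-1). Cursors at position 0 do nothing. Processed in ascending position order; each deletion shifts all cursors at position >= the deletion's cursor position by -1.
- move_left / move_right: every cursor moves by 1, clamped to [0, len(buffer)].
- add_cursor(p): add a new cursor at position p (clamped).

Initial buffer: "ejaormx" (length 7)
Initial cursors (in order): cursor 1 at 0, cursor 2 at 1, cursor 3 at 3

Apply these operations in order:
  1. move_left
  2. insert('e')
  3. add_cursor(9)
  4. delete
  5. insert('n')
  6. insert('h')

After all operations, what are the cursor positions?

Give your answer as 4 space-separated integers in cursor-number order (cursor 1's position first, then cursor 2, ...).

Answer: 4 4 8 13

Derivation:
After op 1 (move_left): buffer="ejaormx" (len 7), cursors c1@0 c2@0 c3@2, authorship .......
After op 2 (insert('e')): buffer="eeejeaormx" (len 10), cursors c1@2 c2@2 c3@5, authorship 12..3.....
After op 3 (add_cursor(9)): buffer="eeejeaormx" (len 10), cursors c1@2 c2@2 c3@5 c4@9, authorship 12..3.....
After op 4 (delete): buffer="ejaorx" (len 6), cursors c1@0 c2@0 c3@2 c4@5, authorship ......
After op 5 (insert('n')): buffer="nnejnaornx" (len 10), cursors c1@2 c2@2 c3@5 c4@9, authorship 12..3...4.
After op 6 (insert('h')): buffer="nnhhejnhaornhx" (len 14), cursors c1@4 c2@4 c3@8 c4@13, authorship 1212..33...44.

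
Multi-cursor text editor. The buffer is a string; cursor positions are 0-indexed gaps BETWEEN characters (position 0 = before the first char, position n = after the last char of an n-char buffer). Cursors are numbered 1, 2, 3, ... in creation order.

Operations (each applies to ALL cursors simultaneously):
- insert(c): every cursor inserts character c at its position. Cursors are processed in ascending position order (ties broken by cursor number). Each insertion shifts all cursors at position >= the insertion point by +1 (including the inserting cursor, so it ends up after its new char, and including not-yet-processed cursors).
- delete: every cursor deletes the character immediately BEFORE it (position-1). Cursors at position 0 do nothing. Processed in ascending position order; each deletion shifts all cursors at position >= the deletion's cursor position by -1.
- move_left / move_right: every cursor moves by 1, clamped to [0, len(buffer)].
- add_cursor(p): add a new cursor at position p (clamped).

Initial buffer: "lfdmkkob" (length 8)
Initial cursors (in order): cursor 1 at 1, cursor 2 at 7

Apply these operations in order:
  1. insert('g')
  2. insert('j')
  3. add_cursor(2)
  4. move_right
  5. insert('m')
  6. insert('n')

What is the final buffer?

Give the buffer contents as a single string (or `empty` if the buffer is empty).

Answer: lgjmnfmndmkkogjbmn

Derivation:
After op 1 (insert('g')): buffer="lgfdmkkogb" (len 10), cursors c1@2 c2@9, authorship .1......2.
After op 2 (insert('j')): buffer="lgjfdmkkogjb" (len 12), cursors c1@3 c2@11, authorship .11......22.
After op 3 (add_cursor(2)): buffer="lgjfdmkkogjb" (len 12), cursors c3@2 c1@3 c2@11, authorship .11......22.
After op 4 (move_right): buffer="lgjfdmkkogjb" (len 12), cursors c3@3 c1@4 c2@12, authorship .11......22.
After op 5 (insert('m')): buffer="lgjmfmdmkkogjbm" (len 15), cursors c3@4 c1@6 c2@15, authorship .113.1.....22.2
After op 6 (insert('n')): buffer="lgjmnfmndmkkogjbmn" (len 18), cursors c3@5 c1@8 c2@18, authorship .1133.11.....22.22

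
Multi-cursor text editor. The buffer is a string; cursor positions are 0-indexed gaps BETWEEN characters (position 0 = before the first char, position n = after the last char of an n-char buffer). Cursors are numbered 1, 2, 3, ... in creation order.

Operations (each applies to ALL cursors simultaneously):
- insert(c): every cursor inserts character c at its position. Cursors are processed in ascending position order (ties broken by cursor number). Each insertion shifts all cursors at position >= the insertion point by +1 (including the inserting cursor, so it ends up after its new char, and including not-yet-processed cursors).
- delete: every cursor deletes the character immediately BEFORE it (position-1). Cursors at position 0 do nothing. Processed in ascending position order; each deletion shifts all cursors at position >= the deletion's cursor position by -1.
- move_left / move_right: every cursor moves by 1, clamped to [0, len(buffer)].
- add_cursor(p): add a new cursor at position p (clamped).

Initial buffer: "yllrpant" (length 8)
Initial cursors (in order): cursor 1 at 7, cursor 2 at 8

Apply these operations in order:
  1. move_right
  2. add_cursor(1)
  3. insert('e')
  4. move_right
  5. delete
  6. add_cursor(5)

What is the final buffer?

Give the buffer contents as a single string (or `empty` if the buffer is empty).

Answer: yelrpant

Derivation:
After op 1 (move_right): buffer="yllrpant" (len 8), cursors c1@8 c2@8, authorship ........
After op 2 (add_cursor(1)): buffer="yllrpant" (len 8), cursors c3@1 c1@8 c2@8, authorship ........
After op 3 (insert('e')): buffer="yellrpantee" (len 11), cursors c3@2 c1@11 c2@11, authorship .3.......12
After op 4 (move_right): buffer="yellrpantee" (len 11), cursors c3@3 c1@11 c2@11, authorship .3.......12
After op 5 (delete): buffer="yelrpant" (len 8), cursors c3@2 c1@8 c2@8, authorship .3......
After op 6 (add_cursor(5)): buffer="yelrpant" (len 8), cursors c3@2 c4@5 c1@8 c2@8, authorship .3......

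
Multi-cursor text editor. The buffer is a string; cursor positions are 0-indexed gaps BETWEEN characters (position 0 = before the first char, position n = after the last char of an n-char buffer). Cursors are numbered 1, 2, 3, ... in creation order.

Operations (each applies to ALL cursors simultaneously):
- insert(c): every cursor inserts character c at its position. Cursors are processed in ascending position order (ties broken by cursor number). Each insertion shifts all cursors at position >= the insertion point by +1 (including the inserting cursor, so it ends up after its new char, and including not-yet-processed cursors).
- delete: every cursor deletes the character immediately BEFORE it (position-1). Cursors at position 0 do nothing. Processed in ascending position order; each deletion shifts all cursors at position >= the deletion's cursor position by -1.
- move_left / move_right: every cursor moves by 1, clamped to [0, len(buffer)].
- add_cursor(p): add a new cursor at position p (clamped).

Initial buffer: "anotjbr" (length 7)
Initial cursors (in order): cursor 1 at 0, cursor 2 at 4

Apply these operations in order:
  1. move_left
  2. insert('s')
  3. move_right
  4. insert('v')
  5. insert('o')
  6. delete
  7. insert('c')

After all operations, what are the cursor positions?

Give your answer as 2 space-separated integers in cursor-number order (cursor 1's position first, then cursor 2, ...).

After op 1 (move_left): buffer="anotjbr" (len 7), cursors c1@0 c2@3, authorship .......
After op 2 (insert('s')): buffer="sanostjbr" (len 9), cursors c1@1 c2@5, authorship 1...2....
After op 3 (move_right): buffer="sanostjbr" (len 9), cursors c1@2 c2@6, authorship 1...2....
After op 4 (insert('v')): buffer="savnostvjbr" (len 11), cursors c1@3 c2@8, authorship 1.1..2.2...
After op 5 (insert('o')): buffer="savonostvojbr" (len 13), cursors c1@4 c2@10, authorship 1.11..2.22...
After op 6 (delete): buffer="savnostvjbr" (len 11), cursors c1@3 c2@8, authorship 1.1..2.2...
After op 7 (insert('c')): buffer="savcnostvcjbr" (len 13), cursors c1@4 c2@10, authorship 1.11..2.22...

Answer: 4 10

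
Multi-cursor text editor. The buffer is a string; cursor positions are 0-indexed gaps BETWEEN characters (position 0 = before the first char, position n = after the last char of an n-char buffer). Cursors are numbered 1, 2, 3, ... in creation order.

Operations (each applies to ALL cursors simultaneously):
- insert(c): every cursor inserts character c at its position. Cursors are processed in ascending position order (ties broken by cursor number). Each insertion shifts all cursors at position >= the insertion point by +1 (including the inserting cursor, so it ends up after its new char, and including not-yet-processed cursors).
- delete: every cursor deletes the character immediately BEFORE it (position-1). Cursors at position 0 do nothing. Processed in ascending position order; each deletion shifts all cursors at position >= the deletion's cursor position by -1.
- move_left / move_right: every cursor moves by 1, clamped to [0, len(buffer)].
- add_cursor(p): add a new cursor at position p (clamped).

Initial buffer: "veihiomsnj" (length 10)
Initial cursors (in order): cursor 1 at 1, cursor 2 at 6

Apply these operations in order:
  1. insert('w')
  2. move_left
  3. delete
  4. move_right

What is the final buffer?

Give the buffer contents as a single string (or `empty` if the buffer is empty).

After op 1 (insert('w')): buffer="vweihiowmsnj" (len 12), cursors c1@2 c2@8, authorship .1.....2....
After op 2 (move_left): buffer="vweihiowmsnj" (len 12), cursors c1@1 c2@7, authorship .1.....2....
After op 3 (delete): buffer="weihiwmsnj" (len 10), cursors c1@0 c2@5, authorship 1....2....
After op 4 (move_right): buffer="weihiwmsnj" (len 10), cursors c1@1 c2@6, authorship 1....2....

Answer: weihiwmsnj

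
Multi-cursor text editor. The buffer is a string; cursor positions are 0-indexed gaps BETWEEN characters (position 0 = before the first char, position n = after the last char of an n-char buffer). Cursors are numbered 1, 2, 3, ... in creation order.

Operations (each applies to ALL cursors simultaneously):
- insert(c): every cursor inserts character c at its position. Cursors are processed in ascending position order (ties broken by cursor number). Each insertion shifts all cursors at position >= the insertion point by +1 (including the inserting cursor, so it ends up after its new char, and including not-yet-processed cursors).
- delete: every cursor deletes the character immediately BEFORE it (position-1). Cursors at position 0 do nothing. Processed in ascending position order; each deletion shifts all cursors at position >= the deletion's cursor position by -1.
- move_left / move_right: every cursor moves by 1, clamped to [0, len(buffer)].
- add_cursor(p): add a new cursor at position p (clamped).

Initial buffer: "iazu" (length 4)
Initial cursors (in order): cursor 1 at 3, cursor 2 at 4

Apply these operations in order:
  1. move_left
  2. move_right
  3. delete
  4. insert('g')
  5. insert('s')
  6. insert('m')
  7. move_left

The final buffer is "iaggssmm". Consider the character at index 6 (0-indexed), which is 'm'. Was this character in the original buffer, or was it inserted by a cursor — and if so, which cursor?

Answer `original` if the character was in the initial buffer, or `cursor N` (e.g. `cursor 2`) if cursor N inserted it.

Answer: cursor 1

Derivation:
After op 1 (move_left): buffer="iazu" (len 4), cursors c1@2 c2@3, authorship ....
After op 2 (move_right): buffer="iazu" (len 4), cursors c1@3 c2@4, authorship ....
After op 3 (delete): buffer="ia" (len 2), cursors c1@2 c2@2, authorship ..
After op 4 (insert('g')): buffer="iagg" (len 4), cursors c1@4 c2@4, authorship ..12
After op 5 (insert('s')): buffer="iaggss" (len 6), cursors c1@6 c2@6, authorship ..1212
After op 6 (insert('m')): buffer="iaggssmm" (len 8), cursors c1@8 c2@8, authorship ..121212
After op 7 (move_left): buffer="iaggssmm" (len 8), cursors c1@7 c2@7, authorship ..121212
Authorship (.=original, N=cursor N): . . 1 2 1 2 1 2
Index 6: author = 1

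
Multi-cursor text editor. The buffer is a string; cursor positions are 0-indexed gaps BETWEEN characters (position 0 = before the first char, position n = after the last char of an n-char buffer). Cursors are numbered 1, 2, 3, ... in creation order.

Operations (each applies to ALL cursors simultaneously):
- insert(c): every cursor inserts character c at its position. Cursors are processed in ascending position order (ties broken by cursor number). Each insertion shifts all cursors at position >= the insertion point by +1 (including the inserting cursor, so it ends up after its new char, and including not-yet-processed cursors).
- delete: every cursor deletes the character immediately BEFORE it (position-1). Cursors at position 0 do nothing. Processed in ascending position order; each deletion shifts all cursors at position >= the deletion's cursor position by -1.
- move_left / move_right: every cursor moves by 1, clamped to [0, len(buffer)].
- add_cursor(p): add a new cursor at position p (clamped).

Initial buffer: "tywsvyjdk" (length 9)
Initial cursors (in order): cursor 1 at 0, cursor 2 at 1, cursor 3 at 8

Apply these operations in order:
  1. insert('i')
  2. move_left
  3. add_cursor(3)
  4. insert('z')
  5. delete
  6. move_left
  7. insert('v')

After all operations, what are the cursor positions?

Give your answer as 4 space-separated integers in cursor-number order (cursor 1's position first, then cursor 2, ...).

Answer: 1 3 13 5

Derivation:
After op 1 (insert('i')): buffer="itiywsvyjdik" (len 12), cursors c1@1 c2@3 c3@11, authorship 1.2.......3.
After op 2 (move_left): buffer="itiywsvyjdik" (len 12), cursors c1@0 c2@2 c3@10, authorship 1.2.......3.
After op 3 (add_cursor(3)): buffer="itiywsvyjdik" (len 12), cursors c1@0 c2@2 c4@3 c3@10, authorship 1.2.......3.
After op 4 (insert('z')): buffer="zitzizywsvyjdzik" (len 16), cursors c1@1 c2@4 c4@6 c3@14, authorship 11.224.......33.
After op 5 (delete): buffer="itiywsvyjdik" (len 12), cursors c1@0 c2@2 c4@3 c3@10, authorship 1.2.......3.
After op 6 (move_left): buffer="itiywsvyjdik" (len 12), cursors c1@0 c2@1 c4@2 c3@9, authorship 1.2.......3.
After op 7 (insert('v')): buffer="vivtviywsvyjvdik" (len 16), cursors c1@1 c2@3 c4@5 c3@13, authorship 112.42......3.3.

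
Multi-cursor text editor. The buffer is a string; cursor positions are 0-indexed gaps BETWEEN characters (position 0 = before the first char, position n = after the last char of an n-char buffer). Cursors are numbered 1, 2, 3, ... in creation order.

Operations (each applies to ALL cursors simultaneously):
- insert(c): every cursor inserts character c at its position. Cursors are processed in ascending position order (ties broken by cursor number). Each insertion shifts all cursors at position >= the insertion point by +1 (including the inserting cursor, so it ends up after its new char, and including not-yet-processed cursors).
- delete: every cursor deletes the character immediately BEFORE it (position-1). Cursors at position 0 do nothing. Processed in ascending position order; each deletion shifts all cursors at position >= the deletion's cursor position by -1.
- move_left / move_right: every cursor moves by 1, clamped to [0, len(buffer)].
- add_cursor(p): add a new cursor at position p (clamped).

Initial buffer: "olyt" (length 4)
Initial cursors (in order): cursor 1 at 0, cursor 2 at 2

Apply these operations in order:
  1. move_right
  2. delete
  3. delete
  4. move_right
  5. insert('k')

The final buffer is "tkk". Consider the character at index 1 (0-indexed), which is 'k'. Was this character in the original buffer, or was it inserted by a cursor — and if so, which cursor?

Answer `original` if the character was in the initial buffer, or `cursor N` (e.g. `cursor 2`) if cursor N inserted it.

Answer: cursor 1

Derivation:
After op 1 (move_right): buffer="olyt" (len 4), cursors c1@1 c2@3, authorship ....
After op 2 (delete): buffer="lt" (len 2), cursors c1@0 c2@1, authorship ..
After op 3 (delete): buffer="t" (len 1), cursors c1@0 c2@0, authorship .
After op 4 (move_right): buffer="t" (len 1), cursors c1@1 c2@1, authorship .
After op 5 (insert('k')): buffer="tkk" (len 3), cursors c1@3 c2@3, authorship .12
Authorship (.=original, N=cursor N): . 1 2
Index 1: author = 1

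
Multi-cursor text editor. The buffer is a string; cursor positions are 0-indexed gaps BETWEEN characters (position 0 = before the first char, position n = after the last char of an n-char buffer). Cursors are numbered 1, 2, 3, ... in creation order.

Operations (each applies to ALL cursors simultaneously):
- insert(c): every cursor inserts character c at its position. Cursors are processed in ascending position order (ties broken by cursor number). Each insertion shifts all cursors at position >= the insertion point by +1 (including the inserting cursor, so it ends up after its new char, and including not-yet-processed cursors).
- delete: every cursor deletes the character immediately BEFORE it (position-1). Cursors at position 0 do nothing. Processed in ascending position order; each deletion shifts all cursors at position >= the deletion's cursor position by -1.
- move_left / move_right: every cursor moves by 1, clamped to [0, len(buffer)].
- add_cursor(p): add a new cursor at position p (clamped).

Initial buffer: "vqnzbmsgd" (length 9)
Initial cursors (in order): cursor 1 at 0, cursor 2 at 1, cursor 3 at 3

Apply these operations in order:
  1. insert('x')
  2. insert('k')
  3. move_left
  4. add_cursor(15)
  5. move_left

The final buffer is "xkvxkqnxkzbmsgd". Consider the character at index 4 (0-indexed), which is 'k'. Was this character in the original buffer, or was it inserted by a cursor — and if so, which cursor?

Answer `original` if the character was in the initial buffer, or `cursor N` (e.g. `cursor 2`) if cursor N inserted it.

After op 1 (insert('x')): buffer="xvxqnxzbmsgd" (len 12), cursors c1@1 c2@3 c3@6, authorship 1.2..3......
After op 2 (insert('k')): buffer="xkvxkqnxkzbmsgd" (len 15), cursors c1@2 c2@5 c3@9, authorship 11.22..33......
After op 3 (move_left): buffer="xkvxkqnxkzbmsgd" (len 15), cursors c1@1 c2@4 c3@8, authorship 11.22..33......
After op 4 (add_cursor(15)): buffer="xkvxkqnxkzbmsgd" (len 15), cursors c1@1 c2@4 c3@8 c4@15, authorship 11.22..33......
After op 5 (move_left): buffer="xkvxkqnxkzbmsgd" (len 15), cursors c1@0 c2@3 c3@7 c4@14, authorship 11.22..33......
Authorship (.=original, N=cursor N): 1 1 . 2 2 . . 3 3 . . . . . .
Index 4: author = 2

Answer: cursor 2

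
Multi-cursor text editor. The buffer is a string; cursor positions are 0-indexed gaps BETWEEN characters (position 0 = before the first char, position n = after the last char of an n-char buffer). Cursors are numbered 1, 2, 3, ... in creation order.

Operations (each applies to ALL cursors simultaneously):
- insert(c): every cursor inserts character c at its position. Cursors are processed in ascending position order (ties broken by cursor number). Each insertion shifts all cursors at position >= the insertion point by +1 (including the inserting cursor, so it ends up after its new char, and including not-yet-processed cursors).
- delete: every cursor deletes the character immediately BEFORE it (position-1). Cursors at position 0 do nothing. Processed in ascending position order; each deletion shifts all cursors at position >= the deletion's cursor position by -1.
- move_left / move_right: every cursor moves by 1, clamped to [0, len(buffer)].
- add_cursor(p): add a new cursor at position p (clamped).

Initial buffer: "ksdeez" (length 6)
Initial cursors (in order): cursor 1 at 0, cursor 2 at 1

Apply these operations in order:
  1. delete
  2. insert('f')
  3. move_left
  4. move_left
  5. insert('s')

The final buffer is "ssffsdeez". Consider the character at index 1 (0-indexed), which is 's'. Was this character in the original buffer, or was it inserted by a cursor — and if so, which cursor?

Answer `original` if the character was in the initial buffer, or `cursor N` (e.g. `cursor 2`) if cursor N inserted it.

Answer: cursor 2

Derivation:
After op 1 (delete): buffer="sdeez" (len 5), cursors c1@0 c2@0, authorship .....
After op 2 (insert('f')): buffer="ffsdeez" (len 7), cursors c1@2 c2@2, authorship 12.....
After op 3 (move_left): buffer="ffsdeez" (len 7), cursors c1@1 c2@1, authorship 12.....
After op 4 (move_left): buffer="ffsdeez" (len 7), cursors c1@0 c2@0, authorship 12.....
After op 5 (insert('s')): buffer="ssffsdeez" (len 9), cursors c1@2 c2@2, authorship 1212.....
Authorship (.=original, N=cursor N): 1 2 1 2 . . . . .
Index 1: author = 2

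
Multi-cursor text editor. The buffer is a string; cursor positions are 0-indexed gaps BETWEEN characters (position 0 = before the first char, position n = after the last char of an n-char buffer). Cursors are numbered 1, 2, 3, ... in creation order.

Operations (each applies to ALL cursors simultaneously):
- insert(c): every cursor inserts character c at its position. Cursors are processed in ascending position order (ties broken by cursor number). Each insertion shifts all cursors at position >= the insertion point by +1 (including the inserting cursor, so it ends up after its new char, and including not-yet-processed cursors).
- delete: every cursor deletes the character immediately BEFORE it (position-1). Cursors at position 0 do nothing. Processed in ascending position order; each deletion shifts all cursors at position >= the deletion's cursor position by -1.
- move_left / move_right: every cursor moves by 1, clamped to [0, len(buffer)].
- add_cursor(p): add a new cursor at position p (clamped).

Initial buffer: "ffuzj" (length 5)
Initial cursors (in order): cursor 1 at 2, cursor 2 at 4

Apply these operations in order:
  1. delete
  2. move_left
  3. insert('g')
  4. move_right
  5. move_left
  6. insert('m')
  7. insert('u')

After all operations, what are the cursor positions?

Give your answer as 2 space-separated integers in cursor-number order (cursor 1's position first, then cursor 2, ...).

Answer: 3 7

Derivation:
After op 1 (delete): buffer="fuj" (len 3), cursors c1@1 c2@2, authorship ...
After op 2 (move_left): buffer="fuj" (len 3), cursors c1@0 c2@1, authorship ...
After op 3 (insert('g')): buffer="gfguj" (len 5), cursors c1@1 c2@3, authorship 1.2..
After op 4 (move_right): buffer="gfguj" (len 5), cursors c1@2 c2@4, authorship 1.2..
After op 5 (move_left): buffer="gfguj" (len 5), cursors c1@1 c2@3, authorship 1.2..
After op 6 (insert('m')): buffer="gmfgmuj" (len 7), cursors c1@2 c2@5, authorship 11.22..
After op 7 (insert('u')): buffer="gmufgmuuj" (len 9), cursors c1@3 c2@7, authorship 111.222..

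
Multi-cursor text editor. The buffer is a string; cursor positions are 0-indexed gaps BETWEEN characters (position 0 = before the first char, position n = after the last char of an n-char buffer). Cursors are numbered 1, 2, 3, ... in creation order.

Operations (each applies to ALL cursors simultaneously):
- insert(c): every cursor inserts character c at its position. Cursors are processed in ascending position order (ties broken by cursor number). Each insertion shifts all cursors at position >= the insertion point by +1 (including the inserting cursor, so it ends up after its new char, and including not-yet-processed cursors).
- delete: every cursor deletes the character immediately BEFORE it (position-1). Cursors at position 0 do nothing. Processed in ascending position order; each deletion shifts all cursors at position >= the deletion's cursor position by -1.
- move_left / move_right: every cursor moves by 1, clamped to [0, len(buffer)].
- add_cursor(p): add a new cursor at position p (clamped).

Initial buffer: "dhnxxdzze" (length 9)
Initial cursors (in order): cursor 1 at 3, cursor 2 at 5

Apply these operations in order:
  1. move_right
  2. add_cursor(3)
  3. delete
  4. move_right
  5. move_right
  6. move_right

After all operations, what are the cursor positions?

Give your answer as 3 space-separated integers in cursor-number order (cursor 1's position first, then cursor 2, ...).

Answer: 5 6 5

Derivation:
After op 1 (move_right): buffer="dhnxxdzze" (len 9), cursors c1@4 c2@6, authorship .........
After op 2 (add_cursor(3)): buffer="dhnxxdzze" (len 9), cursors c3@3 c1@4 c2@6, authorship .........
After op 3 (delete): buffer="dhxzze" (len 6), cursors c1@2 c3@2 c2@3, authorship ......
After op 4 (move_right): buffer="dhxzze" (len 6), cursors c1@3 c3@3 c2@4, authorship ......
After op 5 (move_right): buffer="dhxzze" (len 6), cursors c1@4 c3@4 c2@5, authorship ......
After op 6 (move_right): buffer="dhxzze" (len 6), cursors c1@5 c3@5 c2@6, authorship ......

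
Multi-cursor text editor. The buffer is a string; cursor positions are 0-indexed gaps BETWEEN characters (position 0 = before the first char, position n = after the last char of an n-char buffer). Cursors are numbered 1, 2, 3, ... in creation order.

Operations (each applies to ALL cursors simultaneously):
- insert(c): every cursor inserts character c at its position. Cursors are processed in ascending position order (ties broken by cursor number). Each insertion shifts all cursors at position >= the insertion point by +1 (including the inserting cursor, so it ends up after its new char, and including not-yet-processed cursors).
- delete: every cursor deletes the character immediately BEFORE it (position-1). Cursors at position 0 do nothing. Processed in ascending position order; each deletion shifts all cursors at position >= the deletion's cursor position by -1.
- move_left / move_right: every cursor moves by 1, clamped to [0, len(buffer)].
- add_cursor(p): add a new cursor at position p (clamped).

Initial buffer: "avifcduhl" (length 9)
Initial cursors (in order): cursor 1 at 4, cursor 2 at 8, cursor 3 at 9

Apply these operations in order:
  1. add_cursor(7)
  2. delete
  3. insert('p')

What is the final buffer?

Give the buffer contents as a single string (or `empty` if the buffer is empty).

After op 1 (add_cursor(7)): buffer="avifcduhl" (len 9), cursors c1@4 c4@7 c2@8 c3@9, authorship .........
After op 2 (delete): buffer="avicd" (len 5), cursors c1@3 c2@5 c3@5 c4@5, authorship .....
After op 3 (insert('p')): buffer="avipcdppp" (len 9), cursors c1@4 c2@9 c3@9 c4@9, authorship ...1..234

Answer: avipcdppp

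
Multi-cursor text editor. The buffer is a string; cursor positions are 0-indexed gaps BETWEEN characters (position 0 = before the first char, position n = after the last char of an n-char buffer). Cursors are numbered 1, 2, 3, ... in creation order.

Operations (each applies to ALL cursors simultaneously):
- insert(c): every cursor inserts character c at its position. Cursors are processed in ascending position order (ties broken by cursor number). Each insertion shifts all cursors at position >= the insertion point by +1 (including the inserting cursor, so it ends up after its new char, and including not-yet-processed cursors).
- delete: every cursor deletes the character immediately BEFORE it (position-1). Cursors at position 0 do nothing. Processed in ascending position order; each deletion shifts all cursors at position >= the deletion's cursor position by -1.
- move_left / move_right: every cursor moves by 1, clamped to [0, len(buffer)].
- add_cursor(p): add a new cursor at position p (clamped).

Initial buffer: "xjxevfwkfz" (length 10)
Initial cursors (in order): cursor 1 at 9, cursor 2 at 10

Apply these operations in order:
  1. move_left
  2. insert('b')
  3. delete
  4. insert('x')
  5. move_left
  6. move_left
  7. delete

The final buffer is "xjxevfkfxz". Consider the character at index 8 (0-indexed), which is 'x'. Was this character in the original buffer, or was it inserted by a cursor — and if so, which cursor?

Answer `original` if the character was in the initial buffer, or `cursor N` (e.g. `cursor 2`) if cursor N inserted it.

Answer: cursor 2

Derivation:
After op 1 (move_left): buffer="xjxevfwkfz" (len 10), cursors c1@8 c2@9, authorship ..........
After op 2 (insert('b')): buffer="xjxevfwkbfbz" (len 12), cursors c1@9 c2@11, authorship ........1.2.
After op 3 (delete): buffer="xjxevfwkfz" (len 10), cursors c1@8 c2@9, authorship ..........
After op 4 (insert('x')): buffer="xjxevfwkxfxz" (len 12), cursors c1@9 c2@11, authorship ........1.2.
After op 5 (move_left): buffer="xjxevfwkxfxz" (len 12), cursors c1@8 c2@10, authorship ........1.2.
After op 6 (move_left): buffer="xjxevfwkxfxz" (len 12), cursors c1@7 c2@9, authorship ........1.2.
After op 7 (delete): buffer="xjxevfkfxz" (len 10), cursors c1@6 c2@7, authorship ........2.
Authorship (.=original, N=cursor N): . . . . . . . . 2 .
Index 8: author = 2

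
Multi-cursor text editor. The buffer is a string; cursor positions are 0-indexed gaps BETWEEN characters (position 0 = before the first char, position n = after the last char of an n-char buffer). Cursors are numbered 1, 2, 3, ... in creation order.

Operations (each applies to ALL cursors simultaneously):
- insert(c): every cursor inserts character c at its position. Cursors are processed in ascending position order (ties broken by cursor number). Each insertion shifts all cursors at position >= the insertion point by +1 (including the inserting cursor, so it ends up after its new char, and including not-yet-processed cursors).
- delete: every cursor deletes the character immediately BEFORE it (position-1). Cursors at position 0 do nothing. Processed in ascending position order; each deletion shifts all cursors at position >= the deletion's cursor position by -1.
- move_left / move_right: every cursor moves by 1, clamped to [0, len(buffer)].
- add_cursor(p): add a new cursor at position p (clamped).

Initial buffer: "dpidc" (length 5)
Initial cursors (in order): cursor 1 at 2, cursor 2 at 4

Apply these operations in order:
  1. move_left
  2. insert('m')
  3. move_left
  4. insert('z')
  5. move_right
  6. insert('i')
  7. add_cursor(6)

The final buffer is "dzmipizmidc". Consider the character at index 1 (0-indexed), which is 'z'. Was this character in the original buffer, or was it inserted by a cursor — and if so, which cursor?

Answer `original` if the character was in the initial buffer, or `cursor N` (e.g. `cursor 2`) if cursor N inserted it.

After op 1 (move_left): buffer="dpidc" (len 5), cursors c1@1 c2@3, authorship .....
After op 2 (insert('m')): buffer="dmpimdc" (len 7), cursors c1@2 c2@5, authorship .1..2..
After op 3 (move_left): buffer="dmpimdc" (len 7), cursors c1@1 c2@4, authorship .1..2..
After op 4 (insert('z')): buffer="dzmpizmdc" (len 9), cursors c1@2 c2@6, authorship .11..22..
After op 5 (move_right): buffer="dzmpizmdc" (len 9), cursors c1@3 c2@7, authorship .11..22..
After op 6 (insert('i')): buffer="dzmipizmidc" (len 11), cursors c1@4 c2@9, authorship .111..222..
After op 7 (add_cursor(6)): buffer="dzmipizmidc" (len 11), cursors c1@4 c3@6 c2@9, authorship .111..222..
Authorship (.=original, N=cursor N): . 1 1 1 . . 2 2 2 . .
Index 1: author = 1

Answer: cursor 1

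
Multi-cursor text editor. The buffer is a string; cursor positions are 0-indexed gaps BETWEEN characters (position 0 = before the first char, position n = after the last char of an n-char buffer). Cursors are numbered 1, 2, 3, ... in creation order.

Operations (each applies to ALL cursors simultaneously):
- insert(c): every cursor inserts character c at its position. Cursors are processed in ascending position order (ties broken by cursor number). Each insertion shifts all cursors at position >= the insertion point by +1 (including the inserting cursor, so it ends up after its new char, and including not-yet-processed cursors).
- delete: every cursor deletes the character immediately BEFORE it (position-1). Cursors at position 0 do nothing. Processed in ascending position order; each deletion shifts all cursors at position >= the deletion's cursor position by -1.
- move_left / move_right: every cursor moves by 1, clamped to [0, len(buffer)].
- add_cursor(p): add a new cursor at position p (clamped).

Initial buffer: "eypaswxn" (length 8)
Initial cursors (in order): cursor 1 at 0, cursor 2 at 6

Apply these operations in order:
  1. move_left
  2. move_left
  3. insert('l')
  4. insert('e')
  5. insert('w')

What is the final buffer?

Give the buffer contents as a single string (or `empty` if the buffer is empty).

After op 1 (move_left): buffer="eypaswxn" (len 8), cursors c1@0 c2@5, authorship ........
After op 2 (move_left): buffer="eypaswxn" (len 8), cursors c1@0 c2@4, authorship ........
After op 3 (insert('l')): buffer="leypalswxn" (len 10), cursors c1@1 c2@6, authorship 1....2....
After op 4 (insert('e')): buffer="leeypaleswxn" (len 12), cursors c1@2 c2@8, authorship 11....22....
After op 5 (insert('w')): buffer="leweypalewswxn" (len 14), cursors c1@3 c2@10, authorship 111....222....

Answer: leweypalewswxn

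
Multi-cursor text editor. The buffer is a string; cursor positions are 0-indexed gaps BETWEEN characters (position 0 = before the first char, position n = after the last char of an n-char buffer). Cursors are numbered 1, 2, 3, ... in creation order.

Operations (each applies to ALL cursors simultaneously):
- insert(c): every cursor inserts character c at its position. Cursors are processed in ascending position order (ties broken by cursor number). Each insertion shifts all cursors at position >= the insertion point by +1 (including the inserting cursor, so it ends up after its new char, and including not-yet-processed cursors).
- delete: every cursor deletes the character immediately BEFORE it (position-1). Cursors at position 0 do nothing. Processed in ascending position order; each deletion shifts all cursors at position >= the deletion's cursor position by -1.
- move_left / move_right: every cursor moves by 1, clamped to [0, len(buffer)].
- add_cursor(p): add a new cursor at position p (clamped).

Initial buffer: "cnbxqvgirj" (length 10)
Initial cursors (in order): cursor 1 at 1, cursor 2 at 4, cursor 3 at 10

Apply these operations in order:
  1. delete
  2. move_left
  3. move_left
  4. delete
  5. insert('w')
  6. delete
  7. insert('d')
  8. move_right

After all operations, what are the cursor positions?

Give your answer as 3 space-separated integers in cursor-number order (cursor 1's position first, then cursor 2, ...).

After op 1 (delete): buffer="nbqvgir" (len 7), cursors c1@0 c2@2 c3@7, authorship .......
After op 2 (move_left): buffer="nbqvgir" (len 7), cursors c1@0 c2@1 c3@6, authorship .......
After op 3 (move_left): buffer="nbqvgir" (len 7), cursors c1@0 c2@0 c3@5, authorship .......
After op 4 (delete): buffer="nbqvir" (len 6), cursors c1@0 c2@0 c3@4, authorship ......
After op 5 (insert('w')): buffer="wwnbqvwir" (len 9), cursors c1@2 c2@2 c3@7, authorship 12....3..
After op 6 (delete): buffer="nbqvir" (len 6), cursors c1@0 c2@0 c3@4, authorship ......
After op 7 (insert('d')): buffer="ddnbqvdir" (len 9), cursors c1@2 c2@2 c3@7, authorship 12....3..
After op 8 (move_right): buffer="ddnbqvdir" (len 9), cursors c1@3 c2@3 c3@8, authorship 12....3..

Answer: 3 3 8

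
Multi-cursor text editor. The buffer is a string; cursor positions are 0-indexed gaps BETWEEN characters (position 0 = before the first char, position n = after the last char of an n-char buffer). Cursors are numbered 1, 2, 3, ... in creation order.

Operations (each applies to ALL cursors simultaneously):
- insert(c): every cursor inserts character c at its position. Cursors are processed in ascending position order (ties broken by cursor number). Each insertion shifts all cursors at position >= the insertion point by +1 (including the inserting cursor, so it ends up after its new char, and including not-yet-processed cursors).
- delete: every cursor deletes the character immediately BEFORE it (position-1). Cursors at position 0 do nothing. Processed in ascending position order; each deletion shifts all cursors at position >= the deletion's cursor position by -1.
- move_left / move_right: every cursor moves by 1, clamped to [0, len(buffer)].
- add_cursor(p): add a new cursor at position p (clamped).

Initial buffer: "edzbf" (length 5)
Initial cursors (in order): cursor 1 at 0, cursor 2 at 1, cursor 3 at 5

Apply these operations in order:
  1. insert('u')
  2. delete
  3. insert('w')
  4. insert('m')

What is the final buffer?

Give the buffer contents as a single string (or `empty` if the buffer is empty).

After op 1 (insert('u')): buffer="ueudzbfu" (len 8), cursors c1@1 c2@3 c3@8, authorship 1.2....3
After op 2 (delete): buffer="edzbf" (len 5), cursors c1@0 c2@1 c3@5, authorship .....
After op 3 (insert('w')): buffer="wewdzbfw" (len 8), cursors c1@1 c2@3 c3@8, authorship 1.2....3
After op 4 (insert('m')): buffer="wmewmdzbfwm" (len 11), cursors c1@2 c2@5 c3@11, authorship 11.22....33

Answer: wmewmdzbfwm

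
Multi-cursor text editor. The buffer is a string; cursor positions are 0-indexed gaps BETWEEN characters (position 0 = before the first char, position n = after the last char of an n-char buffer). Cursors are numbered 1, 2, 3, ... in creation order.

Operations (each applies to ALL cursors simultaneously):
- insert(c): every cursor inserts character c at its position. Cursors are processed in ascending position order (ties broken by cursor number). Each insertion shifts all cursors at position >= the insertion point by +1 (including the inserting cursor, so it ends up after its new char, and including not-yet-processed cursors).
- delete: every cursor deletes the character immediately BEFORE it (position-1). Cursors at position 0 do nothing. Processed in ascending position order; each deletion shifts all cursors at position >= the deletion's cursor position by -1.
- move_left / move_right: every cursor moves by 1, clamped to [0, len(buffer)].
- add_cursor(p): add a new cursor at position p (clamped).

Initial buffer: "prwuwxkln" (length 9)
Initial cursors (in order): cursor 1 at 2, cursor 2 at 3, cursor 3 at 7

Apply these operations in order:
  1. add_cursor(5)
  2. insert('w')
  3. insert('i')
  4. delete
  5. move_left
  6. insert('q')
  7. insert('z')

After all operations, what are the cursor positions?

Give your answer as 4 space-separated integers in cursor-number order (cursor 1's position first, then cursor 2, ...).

Answer: 4 8 18 13

Derivation:
After op 1 (add_cursor(5)): buffer="prwuwxkln" (len 9), cursors c1@2 c2@3 c4@5 c3@7, authorship .........
After op 2 (insert('w')): buffer="prwwwuwwxkwln" (len 13), cursors c1@3 c2@5 c4@8 c3@11, authorship ..1.2..4..3..
After op 3 (insert('i')): buffer="prwiwwiuwwixkwiln" (len 17), cursors c1@4 c2@7 c4@11 c3@15, authorship ..11.22..44..33..
After op 4 (delete): buffer="prwwwuwwxkwln" (len 13), cursors c1@3 c2@5 c4@8 c3@11, authorship ..1.2..4..3..
After op 5 (move_left): buffer="prwwwuwwxkwln" (len 13), cursors c1@2 c2@4 c4@7 c3@10, authorship ..1.2..4..3..
After op 6 (insert('q')): buffer="prqwwqwuwqwxkqwln" (len 17), cursors c1@3 c2@6 c4@10 c3@14, authorship ..11.22..44..33..
After op 7 (insert('z')): buffer="prqzwwqzwuwqzwxkqzwln" (len 21), cursors c1@4 c2@8 c4@13 c3@18, authorship ..111.222..444..333..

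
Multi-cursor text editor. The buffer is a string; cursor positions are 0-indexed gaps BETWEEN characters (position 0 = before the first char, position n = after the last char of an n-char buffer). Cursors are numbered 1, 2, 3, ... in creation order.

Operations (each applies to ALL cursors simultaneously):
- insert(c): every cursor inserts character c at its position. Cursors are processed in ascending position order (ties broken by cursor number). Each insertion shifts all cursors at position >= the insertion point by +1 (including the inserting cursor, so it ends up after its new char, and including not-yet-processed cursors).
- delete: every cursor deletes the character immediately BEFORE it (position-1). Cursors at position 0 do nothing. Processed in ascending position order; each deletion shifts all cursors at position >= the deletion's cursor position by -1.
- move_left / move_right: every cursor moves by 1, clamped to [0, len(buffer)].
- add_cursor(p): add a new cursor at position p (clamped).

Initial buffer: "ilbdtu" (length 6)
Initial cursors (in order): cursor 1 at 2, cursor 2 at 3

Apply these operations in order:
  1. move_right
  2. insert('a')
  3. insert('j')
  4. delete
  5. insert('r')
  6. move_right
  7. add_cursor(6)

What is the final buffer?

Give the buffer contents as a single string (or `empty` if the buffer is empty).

After op 1 (move_right): buffer="ilbdtu" (len 6), cursors c1@3 c2@4, authorship ......
After op 2 (insert('a')): buffer="ilbadatu" (len 8), cursors c1@4 c2@6, authorship ...1.2..
After op 3 (insert('j')): buffer="ilbajdajtu" (len 10), cursors c1@5 c2@8, authorship ...11.22..
After op 4 (delete): buffer="ilbadatu" (len 8), cursors c1@4 c2@6, authorship ...1.2..
After op 5 (insert('r')): buffer="ilbardartu" (len 10), cursors c1@5 c2@8, authorship ...11.22..
After op 6 (move_right): buffer="ilbardartu" (len 10), cursors c1@6 c2@9, authorship ...11.22..
After op 7 (add_cursor(6)): buffer="ilbardartu" (len 10), cursors c1@6 c3@6 c2@9, authorship ...11.22..

Answer: ilbardartu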